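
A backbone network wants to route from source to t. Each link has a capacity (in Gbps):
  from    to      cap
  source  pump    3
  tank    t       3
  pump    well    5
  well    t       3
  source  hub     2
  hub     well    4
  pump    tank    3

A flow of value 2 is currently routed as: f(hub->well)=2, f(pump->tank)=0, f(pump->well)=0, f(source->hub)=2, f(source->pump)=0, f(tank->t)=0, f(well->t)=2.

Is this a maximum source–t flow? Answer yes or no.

No

Residual path source->pump->well->t has bottleneck 1 > 0.
Pushing 1 along it raises the flow to 3, so the given flow is not maximum.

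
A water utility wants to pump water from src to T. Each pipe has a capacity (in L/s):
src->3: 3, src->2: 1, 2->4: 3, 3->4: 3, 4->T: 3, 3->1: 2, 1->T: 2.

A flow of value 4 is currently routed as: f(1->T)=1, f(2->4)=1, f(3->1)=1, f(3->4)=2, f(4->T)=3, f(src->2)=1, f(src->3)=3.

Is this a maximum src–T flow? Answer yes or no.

Yes

Residual reachable from src: {src}; T is not reachable.
Saturated cut: src->2, src->3 with total capacity 4 = current flow value. Flow is maximum.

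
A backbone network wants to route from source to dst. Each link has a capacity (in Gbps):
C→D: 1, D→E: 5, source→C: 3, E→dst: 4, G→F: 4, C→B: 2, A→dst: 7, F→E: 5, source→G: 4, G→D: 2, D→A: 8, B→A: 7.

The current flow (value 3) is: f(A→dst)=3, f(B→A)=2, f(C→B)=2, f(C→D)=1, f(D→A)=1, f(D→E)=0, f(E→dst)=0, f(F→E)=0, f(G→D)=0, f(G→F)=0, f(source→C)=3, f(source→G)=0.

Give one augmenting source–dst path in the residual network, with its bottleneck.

source→G→D→A→dst, bottleneck 2

Residual along source→G→D→A→dst: source→G: 4, G→D: 2, D→A: 7, A→dst: 4.
Bottleneck = min = 2.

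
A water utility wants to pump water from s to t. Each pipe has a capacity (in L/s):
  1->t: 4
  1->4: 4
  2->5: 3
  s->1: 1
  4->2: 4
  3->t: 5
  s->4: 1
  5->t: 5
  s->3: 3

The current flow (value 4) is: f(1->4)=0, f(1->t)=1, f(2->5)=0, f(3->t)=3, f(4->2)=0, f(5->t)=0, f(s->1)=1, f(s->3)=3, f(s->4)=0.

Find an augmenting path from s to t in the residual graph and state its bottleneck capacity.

s->4->2->5->t, bottleneck 1

Residual along s->4->2->5->t: s->4: 1, 4->2: 4, 2->5: 3, 5->t: 5.
Bottleneck = min = 1.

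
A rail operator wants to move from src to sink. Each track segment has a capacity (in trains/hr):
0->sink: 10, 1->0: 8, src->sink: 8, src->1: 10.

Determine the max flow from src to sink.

16

Augment src->sink: bottleneck 8. Total 8.
Augment src->1->0->sink: bottleneck 8. Total 16.
No augmenting path remains in the residual graph.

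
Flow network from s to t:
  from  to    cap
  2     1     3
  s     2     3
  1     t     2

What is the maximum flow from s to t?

Augment s→2→1→t: bottleneck 2. Total 2.
No augmenting path remains in the residual graph.

2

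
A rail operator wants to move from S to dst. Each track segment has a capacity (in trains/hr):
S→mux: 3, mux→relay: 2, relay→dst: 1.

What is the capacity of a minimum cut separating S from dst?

Max flow = 1 (via 1 augmenting path).
In the residual at optimum, the set reachable from S is {S, mux, relay}.
Cut edges: relay→dst (cap 1). Sum = 1.

1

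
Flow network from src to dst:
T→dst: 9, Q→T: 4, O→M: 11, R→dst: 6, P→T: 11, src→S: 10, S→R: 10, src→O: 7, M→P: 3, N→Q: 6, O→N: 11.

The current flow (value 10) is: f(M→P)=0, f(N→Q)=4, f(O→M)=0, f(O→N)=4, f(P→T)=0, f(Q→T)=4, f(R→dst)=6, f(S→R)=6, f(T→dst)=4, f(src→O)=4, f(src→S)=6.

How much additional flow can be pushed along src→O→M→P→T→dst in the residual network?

3

Residual capacities along the path: src→O: 3, O→M: 11, M→P: 3, P→T: 11, T→dst: 5.
Minimum is 3.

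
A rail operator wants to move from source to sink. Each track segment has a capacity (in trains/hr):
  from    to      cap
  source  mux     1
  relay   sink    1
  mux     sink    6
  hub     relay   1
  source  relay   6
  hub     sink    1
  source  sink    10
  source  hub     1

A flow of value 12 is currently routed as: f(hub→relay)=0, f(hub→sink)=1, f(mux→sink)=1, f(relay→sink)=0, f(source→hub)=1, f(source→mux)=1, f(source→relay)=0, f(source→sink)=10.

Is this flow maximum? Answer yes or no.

Residual path source→relay→sink has bottleneck 1 > 0.
Pushing 1 along it raises the flow to 13, so the given flow is not maximum.

No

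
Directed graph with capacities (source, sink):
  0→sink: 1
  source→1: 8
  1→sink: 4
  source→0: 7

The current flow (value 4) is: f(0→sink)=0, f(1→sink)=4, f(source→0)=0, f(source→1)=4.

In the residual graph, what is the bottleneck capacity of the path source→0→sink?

1

Residual capacities along the path: source→0: 7, 0→sink: 1.
Minimum is 1.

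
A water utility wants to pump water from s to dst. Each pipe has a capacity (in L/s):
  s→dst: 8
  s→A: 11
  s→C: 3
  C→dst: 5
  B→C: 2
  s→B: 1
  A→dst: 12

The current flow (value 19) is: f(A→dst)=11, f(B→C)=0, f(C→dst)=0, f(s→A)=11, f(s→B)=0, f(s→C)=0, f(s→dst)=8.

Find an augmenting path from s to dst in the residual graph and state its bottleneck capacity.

Residual along s→C→dst: s→C: 3, C→dst: 5.
Bottleneck = min = 3.

s→C→dst, bottleneck 3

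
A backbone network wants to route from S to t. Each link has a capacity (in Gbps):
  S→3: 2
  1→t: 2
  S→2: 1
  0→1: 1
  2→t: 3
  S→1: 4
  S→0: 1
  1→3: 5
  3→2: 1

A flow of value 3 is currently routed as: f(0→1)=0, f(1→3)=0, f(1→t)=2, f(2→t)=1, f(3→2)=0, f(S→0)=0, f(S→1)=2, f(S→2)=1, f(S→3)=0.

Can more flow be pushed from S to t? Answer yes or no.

Yes

Residual path S→3→2→t has bottleneck 1 > 0.
Pushing 1 along it raises the flow to 4, so the given flow is not maximum.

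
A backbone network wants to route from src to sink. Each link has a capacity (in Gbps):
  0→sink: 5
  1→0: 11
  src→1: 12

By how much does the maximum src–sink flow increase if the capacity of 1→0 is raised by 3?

0

Original max flow = 5.
Edge 1→0 does not cross the min cut (source side {0, 1, src}), so extra capacity there cannot help.
New max flow = 5. Increase = 0.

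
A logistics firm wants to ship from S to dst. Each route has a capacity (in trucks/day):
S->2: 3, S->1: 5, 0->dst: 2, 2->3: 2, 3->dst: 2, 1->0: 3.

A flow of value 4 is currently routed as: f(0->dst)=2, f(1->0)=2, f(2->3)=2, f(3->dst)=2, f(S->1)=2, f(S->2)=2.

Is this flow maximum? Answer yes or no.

Residual reachable from S: {0, 1, 2, S}; dst is not reachable.
Saturated cut: 2->3, 0->dst with total capacity 4 = current flow value. Flow is maximum.

Yes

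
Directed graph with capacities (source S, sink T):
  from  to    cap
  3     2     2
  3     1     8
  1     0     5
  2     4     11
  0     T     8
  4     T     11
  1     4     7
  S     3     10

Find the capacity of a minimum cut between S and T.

Max flow = 10 (via 3 augmenting paths).
In the residual at optimum, the set reachable from S is {S}.
Cut edges: S→3 (cap 10). Sum = 10.

10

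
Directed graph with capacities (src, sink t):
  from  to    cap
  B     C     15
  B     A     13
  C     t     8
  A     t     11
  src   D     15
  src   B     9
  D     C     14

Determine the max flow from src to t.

17

Augment src->D->C->t: bottleneck 8. Total 8.
Augment src->B->A->t: bottleneck 9. Total 17.
No augmenting path remains in the residual graph.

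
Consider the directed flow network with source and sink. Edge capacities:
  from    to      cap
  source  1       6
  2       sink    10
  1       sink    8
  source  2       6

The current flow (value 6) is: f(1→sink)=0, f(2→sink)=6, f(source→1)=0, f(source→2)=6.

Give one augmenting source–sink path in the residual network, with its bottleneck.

Residual along source→1→sink: source→1: 6, 1→sink: 8.
Bottleneck = min = 6.

source→1→sink, bottleneck 6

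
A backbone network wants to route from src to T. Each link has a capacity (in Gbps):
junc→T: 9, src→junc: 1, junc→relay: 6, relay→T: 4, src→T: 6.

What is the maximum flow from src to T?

7

Augment src→T: bottleneck 6. Total 6.
Augment src→junc→T: bottleneck 1. Total 7.
No augmenting path remains in the residual graph.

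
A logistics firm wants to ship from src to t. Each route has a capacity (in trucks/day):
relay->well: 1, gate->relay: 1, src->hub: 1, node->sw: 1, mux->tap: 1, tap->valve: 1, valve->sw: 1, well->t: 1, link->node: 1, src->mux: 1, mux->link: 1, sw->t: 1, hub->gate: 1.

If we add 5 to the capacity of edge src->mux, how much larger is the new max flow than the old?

0

Original max flow = 2.
Even with extra capacity on src->mux, another cut of capacity 2 remains binding.
New max flow = 2. Increase = 0.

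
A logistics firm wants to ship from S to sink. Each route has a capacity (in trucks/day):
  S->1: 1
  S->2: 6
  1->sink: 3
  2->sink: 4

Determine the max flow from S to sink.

Augment S->2->sink: bottleneck 4. Total 4.
Augment S->1->sink: bottleneck 1. Total 5.
No augmenting path remains in the residual graph.

5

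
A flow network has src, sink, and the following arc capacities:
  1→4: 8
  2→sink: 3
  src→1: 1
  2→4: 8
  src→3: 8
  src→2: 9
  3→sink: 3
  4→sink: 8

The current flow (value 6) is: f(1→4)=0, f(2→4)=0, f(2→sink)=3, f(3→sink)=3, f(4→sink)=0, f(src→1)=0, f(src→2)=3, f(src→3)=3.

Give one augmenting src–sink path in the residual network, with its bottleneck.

src→2→4→sink, bottleneck 6

Residual along src→2→4→sink: src→2: 6, 2→4: 8, 4→sink: 8.
Bottleneck = min = 6.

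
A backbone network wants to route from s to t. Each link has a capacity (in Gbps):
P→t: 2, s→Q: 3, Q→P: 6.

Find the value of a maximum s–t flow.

2

Augment s→Q→P→t: bottleneck 2. Total 2.
No augmenting path remains in the residual graph.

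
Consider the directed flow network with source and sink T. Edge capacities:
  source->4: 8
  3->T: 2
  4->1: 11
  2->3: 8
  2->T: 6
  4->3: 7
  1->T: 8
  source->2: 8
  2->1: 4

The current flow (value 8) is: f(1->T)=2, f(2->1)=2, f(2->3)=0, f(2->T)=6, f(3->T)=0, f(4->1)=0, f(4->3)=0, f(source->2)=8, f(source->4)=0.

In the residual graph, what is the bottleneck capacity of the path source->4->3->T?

2

Residual capacities along the path: source->4: 8, 4->3: 7, 3->T: 2.
Minimum is 2.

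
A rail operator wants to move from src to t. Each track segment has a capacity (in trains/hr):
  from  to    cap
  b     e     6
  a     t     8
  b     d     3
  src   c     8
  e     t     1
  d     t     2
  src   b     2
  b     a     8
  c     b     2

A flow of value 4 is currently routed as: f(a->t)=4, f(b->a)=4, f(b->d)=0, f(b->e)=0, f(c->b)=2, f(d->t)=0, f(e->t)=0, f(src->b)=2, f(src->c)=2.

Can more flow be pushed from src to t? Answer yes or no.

Residual reachable from src: {c, src}; t is not reachable.
Saturated cut: src->b, c->b with total capacity 4 = current flow value. Flow is maximum.

No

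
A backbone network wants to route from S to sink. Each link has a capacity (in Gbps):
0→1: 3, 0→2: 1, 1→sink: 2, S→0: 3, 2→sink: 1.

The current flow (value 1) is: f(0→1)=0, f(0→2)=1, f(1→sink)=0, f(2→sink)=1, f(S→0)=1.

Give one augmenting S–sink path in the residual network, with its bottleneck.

Residual along S→0→1→sink: S→0: 2, 0→1: 3, 1→sink: 2.
Bottleneck = min = 2.

S→0→1→sink, bottleneck 2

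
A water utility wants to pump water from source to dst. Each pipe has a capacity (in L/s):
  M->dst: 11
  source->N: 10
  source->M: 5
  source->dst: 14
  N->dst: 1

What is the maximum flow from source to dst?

20

Augment source->dst: bottleneck 14. Total 14.
Augment source->N->dst: bottleneck 1. Total 15.
Augment source->M->dst: bottleneck 5. Total 20.
No augmenting path remains in the residual graph.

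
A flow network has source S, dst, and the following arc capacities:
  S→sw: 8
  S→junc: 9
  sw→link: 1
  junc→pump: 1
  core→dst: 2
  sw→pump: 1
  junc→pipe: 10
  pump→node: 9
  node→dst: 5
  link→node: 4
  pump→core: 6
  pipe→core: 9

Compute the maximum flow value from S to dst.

Augment S→sw→link→node→dst: bottleneck 1. Total 1.
Augment S→sw→pump→node→dst: bottleneck 1. Total 2.
Augment S→junc→pump→node→dst: bottleneck 1. Total 3.
Augment S→junc→pipe→core→dst: bottleneck 2. Total 5.
No augmenting path remains in the residual graph.

5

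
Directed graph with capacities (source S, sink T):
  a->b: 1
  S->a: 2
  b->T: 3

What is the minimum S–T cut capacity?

1

Max flow = 1 (via 1 augmenting path).
In the residual at optimum, the set reachable from S is {S, a}.
Cut edges: a->b (cap 1). Sum = 1.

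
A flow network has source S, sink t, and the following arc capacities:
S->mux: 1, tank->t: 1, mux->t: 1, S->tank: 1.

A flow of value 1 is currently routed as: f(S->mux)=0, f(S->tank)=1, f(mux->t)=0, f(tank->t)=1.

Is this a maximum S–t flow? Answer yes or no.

No

Residual path S->mux->t has bottleneck 1 > 0.
Pushing 1 along it raises the flow to 2, so the given flow is not maximum.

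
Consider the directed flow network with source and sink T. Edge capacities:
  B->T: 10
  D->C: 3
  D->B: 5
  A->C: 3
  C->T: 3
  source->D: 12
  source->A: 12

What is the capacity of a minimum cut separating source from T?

Max flow = 8 (via 2 augmenting paths).
In the residual at optimum, the set reachable from source is {A, C, D, source}.
Cut edges: D->B (cap 5), C->T (cap 3). Sum = 8.

8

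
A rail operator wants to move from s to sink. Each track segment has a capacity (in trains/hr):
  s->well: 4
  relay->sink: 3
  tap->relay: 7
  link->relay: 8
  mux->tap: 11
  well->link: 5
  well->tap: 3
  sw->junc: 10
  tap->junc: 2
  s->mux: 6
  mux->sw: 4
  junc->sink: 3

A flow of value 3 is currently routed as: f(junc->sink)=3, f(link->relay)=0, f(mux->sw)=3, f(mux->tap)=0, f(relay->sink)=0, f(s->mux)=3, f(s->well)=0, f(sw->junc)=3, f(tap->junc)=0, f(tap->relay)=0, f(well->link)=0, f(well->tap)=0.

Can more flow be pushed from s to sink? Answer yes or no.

Residual path s->mux->tap->relay->sink has bottleneck 3 > 0.
Pushing 3 along it raises the flow to 6, so the given flow is not maximum.

Yes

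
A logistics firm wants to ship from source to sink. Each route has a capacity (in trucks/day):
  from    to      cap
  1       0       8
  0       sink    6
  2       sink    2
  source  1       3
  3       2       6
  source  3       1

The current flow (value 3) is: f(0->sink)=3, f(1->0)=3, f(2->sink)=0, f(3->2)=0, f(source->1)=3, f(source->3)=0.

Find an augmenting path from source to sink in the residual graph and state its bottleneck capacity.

source->3->2->sink, bottleneck 1

Residual along source->3->2->sink: source->3: 1, 3->2: 6, 2->sink: 2.
Bottleneck = min = 1.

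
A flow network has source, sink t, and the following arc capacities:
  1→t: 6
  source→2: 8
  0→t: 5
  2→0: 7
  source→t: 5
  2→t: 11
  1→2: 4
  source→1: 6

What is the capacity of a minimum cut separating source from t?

Max flow = 19 (via 3 augmenting paths).
In the residual at optimum, the set reachable from source is {source}.
Cut edges: source→1 (cap 6), source→2 (cap 8), source→t (cap 5). Sum = 19.

19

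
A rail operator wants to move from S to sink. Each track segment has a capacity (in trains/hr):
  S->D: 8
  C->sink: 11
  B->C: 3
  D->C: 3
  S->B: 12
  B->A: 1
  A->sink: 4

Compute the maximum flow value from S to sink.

Augment S->B->A->sink: bottleneck 1. Total 1.
Augment S->B->C->sink: bottleneck 3. Total 4.
Augment S->D->C->sink: bottleneck 3. Total 7.
No augmenting path remains in the residual graph.

7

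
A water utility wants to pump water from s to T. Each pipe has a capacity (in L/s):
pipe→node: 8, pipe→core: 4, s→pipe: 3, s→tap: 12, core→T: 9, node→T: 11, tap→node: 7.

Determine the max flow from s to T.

Augment s→pipe→core→T: bottleneck 3. Total 3.
Augment s→tap→node→T: bottleneck 7. Total 10.
No augmenting path remains in the residual graph.

10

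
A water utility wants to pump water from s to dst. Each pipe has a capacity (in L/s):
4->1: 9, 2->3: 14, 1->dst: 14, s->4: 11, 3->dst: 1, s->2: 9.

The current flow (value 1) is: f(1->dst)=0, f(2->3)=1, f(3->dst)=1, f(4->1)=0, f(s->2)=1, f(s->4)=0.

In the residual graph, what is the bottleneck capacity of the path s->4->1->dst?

9

Residual capacities along the path: s->4: 11, 4->1: 9, 1->dst: 14.
Minimum is 9.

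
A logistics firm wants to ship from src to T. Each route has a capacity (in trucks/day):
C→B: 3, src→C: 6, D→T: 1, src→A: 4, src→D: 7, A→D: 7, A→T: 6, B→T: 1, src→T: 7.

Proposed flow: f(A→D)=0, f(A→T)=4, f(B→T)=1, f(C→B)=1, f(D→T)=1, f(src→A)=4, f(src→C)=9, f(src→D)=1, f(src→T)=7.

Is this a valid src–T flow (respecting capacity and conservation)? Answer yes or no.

No

Capacity violated on src→C: flow 9 > capacity 6.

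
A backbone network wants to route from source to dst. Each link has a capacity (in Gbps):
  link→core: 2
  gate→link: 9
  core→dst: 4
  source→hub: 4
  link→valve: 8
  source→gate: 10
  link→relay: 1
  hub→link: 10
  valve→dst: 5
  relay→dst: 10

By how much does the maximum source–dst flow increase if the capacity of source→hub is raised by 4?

Original max flow = 8.
Edge source→hub does not cross the min cut (source side {gate, hub, link, source, valve}), so extra capacity there cannot help.
New max flow = 8. Increase = 0.

0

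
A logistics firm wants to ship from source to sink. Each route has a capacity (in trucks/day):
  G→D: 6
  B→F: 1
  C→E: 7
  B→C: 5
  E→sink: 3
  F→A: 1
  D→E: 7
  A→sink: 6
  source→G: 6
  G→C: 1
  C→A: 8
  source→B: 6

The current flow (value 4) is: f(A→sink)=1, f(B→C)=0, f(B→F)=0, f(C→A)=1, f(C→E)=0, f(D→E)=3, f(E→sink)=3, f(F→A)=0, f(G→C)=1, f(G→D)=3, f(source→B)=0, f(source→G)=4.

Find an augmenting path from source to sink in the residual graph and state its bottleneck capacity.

source→B→C→A→sink, bottleneck 5

Residual along source→B→C→A→sink: source→B: 6, B→C: 5, C→A: 7, A→sink: 5.
Bottleneck = min = 5.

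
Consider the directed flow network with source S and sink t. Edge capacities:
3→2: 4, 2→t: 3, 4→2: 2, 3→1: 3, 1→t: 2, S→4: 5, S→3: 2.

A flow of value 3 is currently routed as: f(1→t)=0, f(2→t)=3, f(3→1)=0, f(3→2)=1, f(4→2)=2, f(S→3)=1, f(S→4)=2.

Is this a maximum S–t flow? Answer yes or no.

Residual path S→3→1→t has bottleneck 1 > 0.
Pushing 1 along it raises the flow to 4, so the given flow is not maximum.

No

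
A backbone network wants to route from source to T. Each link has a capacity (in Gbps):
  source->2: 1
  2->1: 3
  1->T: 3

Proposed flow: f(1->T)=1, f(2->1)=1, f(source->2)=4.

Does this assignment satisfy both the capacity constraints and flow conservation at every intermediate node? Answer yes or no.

Capacity violated on source->2: flow 4 > capacity 1.

No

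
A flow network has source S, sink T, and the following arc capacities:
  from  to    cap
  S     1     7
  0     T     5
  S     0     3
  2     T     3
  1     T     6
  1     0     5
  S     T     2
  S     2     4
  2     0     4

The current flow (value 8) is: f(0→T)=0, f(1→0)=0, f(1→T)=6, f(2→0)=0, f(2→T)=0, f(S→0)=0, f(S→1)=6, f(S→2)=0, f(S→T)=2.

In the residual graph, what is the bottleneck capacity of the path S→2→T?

Residual capacities along the path: S→2: 4, 2→T: 3.
Minimum is 3.

3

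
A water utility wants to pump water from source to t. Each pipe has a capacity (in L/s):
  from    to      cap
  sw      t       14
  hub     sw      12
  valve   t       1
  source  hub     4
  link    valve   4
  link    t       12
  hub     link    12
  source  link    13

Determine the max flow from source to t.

17

Augment source→link→t: bottleneck 12. Total 12.
Augment source→hub→sw→t: bottleneck 4. Total 16.
Augment source→link→valve→t: bottleneck 1. Total 17.
No augmenting path remains in the residual graph.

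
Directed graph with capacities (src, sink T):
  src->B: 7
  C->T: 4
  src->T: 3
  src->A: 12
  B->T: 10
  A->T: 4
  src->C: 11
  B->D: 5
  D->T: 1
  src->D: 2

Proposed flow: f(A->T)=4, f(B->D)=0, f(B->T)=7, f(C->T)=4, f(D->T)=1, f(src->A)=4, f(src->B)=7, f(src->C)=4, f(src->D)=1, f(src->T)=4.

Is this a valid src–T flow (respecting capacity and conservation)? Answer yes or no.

Capacity violated on src->T: flow 4 > capacity 3.

No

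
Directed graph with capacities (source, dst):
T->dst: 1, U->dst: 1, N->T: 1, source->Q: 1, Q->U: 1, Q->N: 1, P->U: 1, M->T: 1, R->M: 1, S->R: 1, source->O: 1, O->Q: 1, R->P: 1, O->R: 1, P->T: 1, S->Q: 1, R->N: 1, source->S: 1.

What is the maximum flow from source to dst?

Augment source->Q->U->dst: bottleneck 1. Total 1.
Augment source->O->R->M->T->dst: bottleneck 1. Total 2.
No augmenting path remains in the residual graph.

2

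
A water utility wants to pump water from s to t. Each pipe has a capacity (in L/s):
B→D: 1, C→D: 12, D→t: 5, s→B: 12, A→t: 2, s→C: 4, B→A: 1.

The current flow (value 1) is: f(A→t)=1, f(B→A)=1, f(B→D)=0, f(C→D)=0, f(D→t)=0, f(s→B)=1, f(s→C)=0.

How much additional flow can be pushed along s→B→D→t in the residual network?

1

Residual capacities along the path: s→B: 11, B→D: 1, D→t: 5.
Minimum is 1.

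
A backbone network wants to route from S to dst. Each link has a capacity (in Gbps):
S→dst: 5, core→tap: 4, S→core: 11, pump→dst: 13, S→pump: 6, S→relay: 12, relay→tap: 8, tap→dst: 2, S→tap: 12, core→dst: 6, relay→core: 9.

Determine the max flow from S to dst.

19

Augment S→dst: bottleneck 5. Total 5.
Augment S→core→dst: bottleneck 6. Total 11.
Augment S→pump→dst: bottleneck 6. Total 17.
Augment S→tap→dst: bottleneck 2. Total 19.
No augmenting path remains in the residual graph.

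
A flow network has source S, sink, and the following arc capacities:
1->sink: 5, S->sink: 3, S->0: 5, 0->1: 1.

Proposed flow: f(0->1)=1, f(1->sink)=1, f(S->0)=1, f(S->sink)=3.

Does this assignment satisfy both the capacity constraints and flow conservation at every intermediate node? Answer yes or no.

Every edge has 0 ≤ f(e) ≤ cap(e).
At each intermediate node, inflow equals outflow.

Yes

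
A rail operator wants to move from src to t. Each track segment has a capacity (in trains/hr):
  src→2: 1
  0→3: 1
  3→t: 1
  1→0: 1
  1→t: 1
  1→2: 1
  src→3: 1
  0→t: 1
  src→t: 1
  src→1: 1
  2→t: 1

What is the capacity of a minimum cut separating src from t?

Max flow = 4 (via 4 augmenting paths).
In the residual at optimum, the set reachable from src is {src}.
Cut edges: src→1 (cap 1), src→2 (cap 1), src→3 (cap 1), src→t (cap 1). Sum = 4.

4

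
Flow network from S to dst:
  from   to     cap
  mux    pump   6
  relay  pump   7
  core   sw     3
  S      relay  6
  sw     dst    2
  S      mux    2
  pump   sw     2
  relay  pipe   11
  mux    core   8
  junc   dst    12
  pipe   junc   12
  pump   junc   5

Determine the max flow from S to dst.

8

Augment S→relay→pipe→junc→dst: bottleneck 6. Total 6.
Augment S→mux→pump→junc→dst: bottleneck 2. Total 8.
No augmenting path remains in the residual graph.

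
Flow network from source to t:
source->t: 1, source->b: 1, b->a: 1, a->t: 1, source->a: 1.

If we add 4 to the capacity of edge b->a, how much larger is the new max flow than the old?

Original max flow = 2.
Edge b->a does not cross the min cut (source side {a, b, source}), so extra capacity there cannot help.
New max flow = 2. Increase = 0.

0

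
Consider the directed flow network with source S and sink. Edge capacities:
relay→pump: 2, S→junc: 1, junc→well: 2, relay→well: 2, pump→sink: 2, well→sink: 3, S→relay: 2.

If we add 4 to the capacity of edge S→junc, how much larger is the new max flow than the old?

Original max flow = 3.
After raising cap(S→junc), augmenting paths through that edge carry 1 more unit.
New max flow = 4. Increase = 1.

1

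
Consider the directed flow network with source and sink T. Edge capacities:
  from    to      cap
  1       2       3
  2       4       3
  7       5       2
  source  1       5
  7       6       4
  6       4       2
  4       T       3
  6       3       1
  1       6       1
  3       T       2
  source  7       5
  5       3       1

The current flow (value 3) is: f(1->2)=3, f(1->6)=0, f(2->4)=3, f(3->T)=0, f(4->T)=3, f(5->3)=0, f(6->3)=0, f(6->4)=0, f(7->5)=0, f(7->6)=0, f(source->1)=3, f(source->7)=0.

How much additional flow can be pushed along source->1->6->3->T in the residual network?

1

Residual capacities along the path: source->1: 2, 1->6: 1, 6->3: 1, 3->T: 2.
Minimum is 1.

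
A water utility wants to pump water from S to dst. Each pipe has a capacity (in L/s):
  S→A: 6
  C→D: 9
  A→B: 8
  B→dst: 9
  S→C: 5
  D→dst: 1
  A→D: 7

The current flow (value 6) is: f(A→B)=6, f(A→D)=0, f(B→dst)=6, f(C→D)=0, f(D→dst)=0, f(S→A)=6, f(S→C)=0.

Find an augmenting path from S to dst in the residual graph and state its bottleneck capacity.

S→C→D→dst, bottleneck 1

Residual along S→C→D→dst: S→C: 5, C→D: 9, D→dst: 1.
Bottleneck = min = 1.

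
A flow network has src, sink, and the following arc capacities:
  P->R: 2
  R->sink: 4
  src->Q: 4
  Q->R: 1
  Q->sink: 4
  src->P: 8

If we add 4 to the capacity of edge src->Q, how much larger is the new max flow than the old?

1

Original max flow = 6.
After raising cap(src->Q), augmenting paths through that edge carry 1 more unit.
New max flow = 7. Increase = 1.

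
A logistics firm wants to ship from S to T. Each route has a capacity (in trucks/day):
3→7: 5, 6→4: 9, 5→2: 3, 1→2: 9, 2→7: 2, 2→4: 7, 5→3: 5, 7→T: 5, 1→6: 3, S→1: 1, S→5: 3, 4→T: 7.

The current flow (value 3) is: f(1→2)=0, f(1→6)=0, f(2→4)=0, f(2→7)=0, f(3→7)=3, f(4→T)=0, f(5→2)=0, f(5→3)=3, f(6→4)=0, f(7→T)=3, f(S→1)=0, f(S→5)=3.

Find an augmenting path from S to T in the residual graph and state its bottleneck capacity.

S→1→2→7→T, bottleneck 1

Residual along S→1→2→7→T: S→1: 1, 1→2: 9, 2→7: 2, 7→T: 2.
Bottleneck = min = 1.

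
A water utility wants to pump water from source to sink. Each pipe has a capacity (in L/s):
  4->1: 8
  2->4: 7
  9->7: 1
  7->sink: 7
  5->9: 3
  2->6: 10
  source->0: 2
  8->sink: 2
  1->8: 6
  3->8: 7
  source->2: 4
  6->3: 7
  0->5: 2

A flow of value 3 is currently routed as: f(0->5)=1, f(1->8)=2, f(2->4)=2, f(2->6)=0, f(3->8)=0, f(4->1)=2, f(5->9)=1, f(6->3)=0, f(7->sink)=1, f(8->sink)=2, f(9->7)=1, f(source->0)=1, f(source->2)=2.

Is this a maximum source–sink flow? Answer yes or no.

Yes

Residual reachable from source: {0, 1, 2, 3, 4, 5, 6, 8, 9, source}; sink is not reachable.
Saturated cut: 9->7, 8->sink with total capacity 3 = current flow value. Flow is maximum.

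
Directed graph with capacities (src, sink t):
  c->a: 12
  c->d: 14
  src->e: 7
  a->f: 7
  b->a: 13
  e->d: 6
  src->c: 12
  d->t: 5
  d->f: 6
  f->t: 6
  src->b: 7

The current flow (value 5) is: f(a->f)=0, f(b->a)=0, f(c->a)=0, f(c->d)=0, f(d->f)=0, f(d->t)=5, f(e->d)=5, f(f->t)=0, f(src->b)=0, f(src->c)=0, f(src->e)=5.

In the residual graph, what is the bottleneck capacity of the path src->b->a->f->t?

Residual capacities along the path: src->b: 7, b->a: 13, a->f: 7, f->t: 6.
Minimum is 6.

6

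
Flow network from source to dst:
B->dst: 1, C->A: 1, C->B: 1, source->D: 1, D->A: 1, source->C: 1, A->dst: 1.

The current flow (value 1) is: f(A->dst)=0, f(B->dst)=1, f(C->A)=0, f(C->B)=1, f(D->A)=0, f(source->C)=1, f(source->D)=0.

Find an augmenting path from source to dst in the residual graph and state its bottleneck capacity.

source->D->A->dst, bottleneck 1

Residual along source->D->A->dst: source->D: 1, D->A: 1, A->dst: 1.
Bottleneck = min = 1.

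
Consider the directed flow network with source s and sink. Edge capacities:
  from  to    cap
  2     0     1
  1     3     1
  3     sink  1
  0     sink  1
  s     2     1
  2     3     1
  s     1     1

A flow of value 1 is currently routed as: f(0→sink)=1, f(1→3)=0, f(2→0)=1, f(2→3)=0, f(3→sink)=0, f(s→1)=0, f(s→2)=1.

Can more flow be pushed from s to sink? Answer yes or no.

Residual path s→1→3→sink has bottleneck 1 > 0.
Pushing 1 along it raises the flow to 2, so the given flow is not maximum.

Yes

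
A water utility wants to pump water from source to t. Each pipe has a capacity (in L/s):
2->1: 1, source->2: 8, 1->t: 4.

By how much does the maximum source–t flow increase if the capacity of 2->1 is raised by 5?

3

Original max flow = 1.
After raising cap(2->1), augmenting paths through that edge carry 3 more units.
New max flow = 4. Increase = 3.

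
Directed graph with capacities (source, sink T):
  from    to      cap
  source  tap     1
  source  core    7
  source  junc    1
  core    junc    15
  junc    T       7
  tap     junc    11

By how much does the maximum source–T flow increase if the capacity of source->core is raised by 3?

0

Original max flow = 7.
Edge source->core does not cross the min cut (source side {core, junc, source, tap}), so extra capacity there cannot help.
New max flow = 7. Increase = 0.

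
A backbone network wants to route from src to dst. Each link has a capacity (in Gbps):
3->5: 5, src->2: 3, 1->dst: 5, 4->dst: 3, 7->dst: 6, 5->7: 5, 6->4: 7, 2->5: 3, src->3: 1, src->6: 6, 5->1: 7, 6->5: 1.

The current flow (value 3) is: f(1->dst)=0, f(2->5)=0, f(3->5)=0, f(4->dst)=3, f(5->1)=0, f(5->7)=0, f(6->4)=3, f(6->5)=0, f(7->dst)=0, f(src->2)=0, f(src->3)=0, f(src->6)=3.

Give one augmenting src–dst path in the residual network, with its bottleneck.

Residual along src->3->5->7->dst: src->3: 1, 3->5: 5, 5->7: 5, 7->dst: 6.
Bottleneck = min = 1.

src->3->5->7->dst, bottleneck 1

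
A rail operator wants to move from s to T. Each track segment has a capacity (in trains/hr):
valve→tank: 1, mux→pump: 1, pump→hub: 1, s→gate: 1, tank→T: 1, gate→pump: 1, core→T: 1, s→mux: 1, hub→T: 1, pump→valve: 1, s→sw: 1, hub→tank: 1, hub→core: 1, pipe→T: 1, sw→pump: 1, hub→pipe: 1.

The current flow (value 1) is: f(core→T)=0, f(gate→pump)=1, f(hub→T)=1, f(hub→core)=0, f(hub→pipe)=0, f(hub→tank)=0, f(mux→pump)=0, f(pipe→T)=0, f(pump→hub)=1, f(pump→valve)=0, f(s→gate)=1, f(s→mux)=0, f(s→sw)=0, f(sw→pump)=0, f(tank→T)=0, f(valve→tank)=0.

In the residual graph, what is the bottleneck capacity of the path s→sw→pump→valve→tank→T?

Residual capacities along the path: s→sw: 1, sw→pump: 1, pump→valve: 1, valve→tank: 1, tank→T: 1.
Minimum is 1.

1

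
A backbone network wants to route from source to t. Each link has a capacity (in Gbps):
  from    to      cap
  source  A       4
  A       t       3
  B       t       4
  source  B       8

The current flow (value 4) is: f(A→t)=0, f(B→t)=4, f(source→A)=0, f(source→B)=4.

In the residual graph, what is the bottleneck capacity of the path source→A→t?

Residual capacities along the path: source→A: 4, A→t: 3.
Minimum is 3.

3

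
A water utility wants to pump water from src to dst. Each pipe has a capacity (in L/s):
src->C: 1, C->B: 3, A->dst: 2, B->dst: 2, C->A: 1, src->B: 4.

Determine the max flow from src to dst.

Augment src->B->dst: bottleneck 2. Total 2.
Augment src->C->A->dst: bottleneck 1. Total 3.
No augmenting path remains in the residual graph.

3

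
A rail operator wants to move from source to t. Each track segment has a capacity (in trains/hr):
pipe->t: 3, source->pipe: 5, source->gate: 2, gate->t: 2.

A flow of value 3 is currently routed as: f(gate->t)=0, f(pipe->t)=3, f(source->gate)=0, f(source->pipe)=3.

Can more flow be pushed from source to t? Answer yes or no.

Residual path source->gate->t has bottleneck 2 > 0.
Pushing 2 along it raises the flow to 5, so the given flow is not maximum.

Yes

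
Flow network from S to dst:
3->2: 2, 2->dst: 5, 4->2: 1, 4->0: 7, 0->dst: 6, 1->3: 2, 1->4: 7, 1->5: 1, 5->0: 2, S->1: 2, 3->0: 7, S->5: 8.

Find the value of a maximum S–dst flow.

Augment S->5->0->dst: bottleneck 2. Total 2.
Augment S->1->4->0->dst: bottleneck 2. Total 4.
No augmenting path remains in the residual graph.

4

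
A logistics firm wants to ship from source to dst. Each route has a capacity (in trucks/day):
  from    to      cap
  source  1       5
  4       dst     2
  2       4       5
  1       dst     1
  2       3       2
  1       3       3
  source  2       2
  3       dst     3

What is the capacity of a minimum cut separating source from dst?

6

Max flow = 6 (via 3 augmenting paths).
In the residual at optimum, the set reachable from source is {1, source}.
Cut edges: source→2 (cap 2), 1→3 (cap 3), 1→dst (cap 1). Sum = 6.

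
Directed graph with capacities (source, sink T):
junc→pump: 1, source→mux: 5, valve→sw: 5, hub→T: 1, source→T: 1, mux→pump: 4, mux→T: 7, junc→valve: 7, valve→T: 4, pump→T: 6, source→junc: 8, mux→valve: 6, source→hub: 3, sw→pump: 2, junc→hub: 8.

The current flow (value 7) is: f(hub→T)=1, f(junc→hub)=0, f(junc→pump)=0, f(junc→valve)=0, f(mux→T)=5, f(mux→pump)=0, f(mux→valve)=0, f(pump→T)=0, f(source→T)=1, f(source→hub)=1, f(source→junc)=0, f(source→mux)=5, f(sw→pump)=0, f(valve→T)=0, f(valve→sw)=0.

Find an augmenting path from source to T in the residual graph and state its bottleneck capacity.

source→junc→valve→T, bottleneck 4

Residual along source→junc→valve→T: source→junc: 8, junc→valve: 7, valve→T: 4.
Bottleneck = min = 4.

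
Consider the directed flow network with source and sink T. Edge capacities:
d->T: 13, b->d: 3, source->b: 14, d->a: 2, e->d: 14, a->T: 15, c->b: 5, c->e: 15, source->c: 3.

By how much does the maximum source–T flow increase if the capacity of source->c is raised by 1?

Original max flow = 6.
After raising cap(source->c), augmenting paths through that edge carry 1 more unit.
New max flow = 7. Increase = 1.

1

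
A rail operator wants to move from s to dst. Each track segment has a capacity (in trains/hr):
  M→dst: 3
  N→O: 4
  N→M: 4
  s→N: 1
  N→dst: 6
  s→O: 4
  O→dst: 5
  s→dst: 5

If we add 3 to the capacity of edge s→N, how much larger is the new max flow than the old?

Original max flow = 10.
After raising cap(s→N), augmenting paths through that edge carry 3 more units.
New max flow = 13. Increase = 3.

3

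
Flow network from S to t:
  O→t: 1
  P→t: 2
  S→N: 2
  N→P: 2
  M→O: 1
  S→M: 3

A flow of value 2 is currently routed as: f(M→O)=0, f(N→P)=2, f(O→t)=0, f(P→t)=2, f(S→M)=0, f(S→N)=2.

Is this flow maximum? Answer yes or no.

Residual path S→M→O→t has bottleneck 1 > 0.
Pushing 1 along it raises the flow to 3, so the given flow is not maximum.

No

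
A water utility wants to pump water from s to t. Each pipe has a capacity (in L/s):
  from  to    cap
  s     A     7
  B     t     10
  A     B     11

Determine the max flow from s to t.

Augment s->A->B->t: bottleneck 7. Total 7.
No augmenting path remains in the residual graph.

7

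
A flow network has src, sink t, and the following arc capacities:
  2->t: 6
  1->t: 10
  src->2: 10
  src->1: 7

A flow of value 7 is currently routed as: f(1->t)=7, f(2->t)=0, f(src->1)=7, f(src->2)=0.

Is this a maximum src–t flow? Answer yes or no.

Residual path src->2->t has bottleneck 6 > 0.
Pushing 6 along it raises the flow to 13, so the given flow is not maximum.

No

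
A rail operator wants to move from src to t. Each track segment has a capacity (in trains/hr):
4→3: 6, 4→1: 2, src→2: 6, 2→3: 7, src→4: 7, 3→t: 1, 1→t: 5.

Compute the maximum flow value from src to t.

Augment src→2→3→t: bottleneck 1. Total 1.
Augment src→4→1→t: bottleneck 2. Total 3.
No augmenting path remains in the residual graph.

3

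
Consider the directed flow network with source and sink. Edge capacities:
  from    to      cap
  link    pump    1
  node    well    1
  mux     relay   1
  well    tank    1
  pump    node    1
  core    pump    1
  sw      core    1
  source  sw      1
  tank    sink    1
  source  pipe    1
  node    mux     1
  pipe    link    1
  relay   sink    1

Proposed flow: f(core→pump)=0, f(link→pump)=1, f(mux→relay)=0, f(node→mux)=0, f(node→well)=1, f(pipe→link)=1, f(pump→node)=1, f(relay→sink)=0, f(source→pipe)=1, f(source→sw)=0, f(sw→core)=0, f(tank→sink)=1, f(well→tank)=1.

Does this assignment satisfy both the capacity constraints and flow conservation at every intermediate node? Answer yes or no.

Every edge has 0 ≤ f(e) ≤ cap(e).
At each intermediate node, inflow equals outflow.

Yes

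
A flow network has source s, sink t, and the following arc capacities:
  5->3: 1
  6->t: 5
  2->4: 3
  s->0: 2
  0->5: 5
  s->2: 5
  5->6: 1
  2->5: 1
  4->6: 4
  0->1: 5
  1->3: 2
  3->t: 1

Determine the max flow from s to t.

5

Augment s->0->1->3->t: bottleneck 1. Total 1.
Augment s->0->5->6->t: bottleneck 1. Total 2.
Augment s->2->4->6->t: bottleneck 3. Total 5.
No augmenting path remains in the residual graph.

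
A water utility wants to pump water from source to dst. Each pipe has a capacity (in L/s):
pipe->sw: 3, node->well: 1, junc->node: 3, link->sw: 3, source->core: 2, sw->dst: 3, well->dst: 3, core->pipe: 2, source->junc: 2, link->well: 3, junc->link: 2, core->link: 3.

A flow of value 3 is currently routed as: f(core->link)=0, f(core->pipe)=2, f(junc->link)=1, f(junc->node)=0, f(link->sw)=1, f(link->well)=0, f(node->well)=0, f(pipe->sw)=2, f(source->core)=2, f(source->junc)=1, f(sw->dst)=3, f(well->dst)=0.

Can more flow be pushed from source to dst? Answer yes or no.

Yes

Residual path source->junc->link->well->dst has bottleneck 1 > 0.
Pushing 1 along it raises the flow to 4, so the given flow is not maximum.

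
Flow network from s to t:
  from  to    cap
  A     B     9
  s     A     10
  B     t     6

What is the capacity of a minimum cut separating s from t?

Max flow = 6 (via 1 augmenting path).
In the residual at optimum, the set reachable from s is {A, B, s}.
Cut edges: B->t (cap 6). Sum = 6.

6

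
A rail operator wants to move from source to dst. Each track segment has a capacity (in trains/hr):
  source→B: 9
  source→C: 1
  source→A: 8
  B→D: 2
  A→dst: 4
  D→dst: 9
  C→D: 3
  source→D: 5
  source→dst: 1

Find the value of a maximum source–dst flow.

13

Augment source→dst: bottleneck 1. Total 1.
Augment source→A→dst: bottleneck 4. Total 5.
Augment source→D→dst: bottleneck 5. Total 10.
Augment source→C→D→dst: bottleneck 1. Total 11.
Augment source→B→D→dst: bottleneck 2. Total 13.
No augmenting path remains in the residual graph.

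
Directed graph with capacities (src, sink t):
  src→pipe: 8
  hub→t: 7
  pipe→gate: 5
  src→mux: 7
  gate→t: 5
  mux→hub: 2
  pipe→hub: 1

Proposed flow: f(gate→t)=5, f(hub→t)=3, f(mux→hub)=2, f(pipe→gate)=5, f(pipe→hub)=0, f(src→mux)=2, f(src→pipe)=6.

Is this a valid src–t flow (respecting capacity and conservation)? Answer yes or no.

Conservation fails at pipe: inflow 6 ≠ outflow 5.

No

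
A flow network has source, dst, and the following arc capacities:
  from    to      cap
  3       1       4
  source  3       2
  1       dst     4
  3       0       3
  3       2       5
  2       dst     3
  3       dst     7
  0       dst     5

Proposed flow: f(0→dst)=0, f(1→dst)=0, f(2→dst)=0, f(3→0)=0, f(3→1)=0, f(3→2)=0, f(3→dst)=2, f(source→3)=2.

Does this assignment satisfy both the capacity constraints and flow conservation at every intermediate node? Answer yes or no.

Every edge has 0 ≤ f(e) ≤ cap(e).
At each intermediate node, inflow equals outflow.

Yes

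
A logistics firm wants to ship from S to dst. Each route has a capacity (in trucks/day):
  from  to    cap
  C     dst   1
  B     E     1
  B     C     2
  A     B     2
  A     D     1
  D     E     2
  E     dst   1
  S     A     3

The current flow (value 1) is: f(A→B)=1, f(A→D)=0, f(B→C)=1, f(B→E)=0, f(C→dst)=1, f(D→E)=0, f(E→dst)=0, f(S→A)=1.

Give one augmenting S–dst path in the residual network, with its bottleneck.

S→A→B→E→dst, bottleneck 1

Residual along S→A→B→E→dst: S→A: 2, A→B: 1, B→E: 1, E→dst: 1.
Bottleneck = min = 1.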